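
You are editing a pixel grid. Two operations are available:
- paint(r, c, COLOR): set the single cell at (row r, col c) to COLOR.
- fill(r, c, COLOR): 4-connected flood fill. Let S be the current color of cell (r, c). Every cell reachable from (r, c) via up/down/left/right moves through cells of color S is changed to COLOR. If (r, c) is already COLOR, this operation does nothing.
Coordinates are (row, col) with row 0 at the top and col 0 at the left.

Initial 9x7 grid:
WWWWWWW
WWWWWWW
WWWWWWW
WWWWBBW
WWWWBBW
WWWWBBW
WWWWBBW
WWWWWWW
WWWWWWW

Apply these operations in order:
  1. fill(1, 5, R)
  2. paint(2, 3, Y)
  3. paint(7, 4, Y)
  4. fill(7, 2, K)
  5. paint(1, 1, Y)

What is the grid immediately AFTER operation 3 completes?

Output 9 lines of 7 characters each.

Answer: RRRRRRR
RRRRRRR
RRRYRRR
RRRRBBR
RRRRBBR
RRRRBBR
RRRRBBR
RRRRYRR
RRRRRRR

Derivation:
After op 1 fill(1,5,R) [55 cells changed]:
RRRRRRR
RRRRRRR
RRRRRRR
RRRRBBR
RRRRBBR
RRRRBBR
RRRRBBR
RRRRRRR
RRRRRRR
After op 2 paint(2,3,Y):
RRRRRRR
RRRRRRR
RRRYRRR
RRRRBBR
RRRRBBR
RRRRBBR
RRRRBBR
RRRRRRR
RRRRRRR
After op 3 paint(7,4,Y):
RRRRRRR
RRRRRRR
RRRYRRR
RRRRBBR
RRRRBBR
RRRRBBR
RRRRBBR
RRRRYRR
RRRRRRR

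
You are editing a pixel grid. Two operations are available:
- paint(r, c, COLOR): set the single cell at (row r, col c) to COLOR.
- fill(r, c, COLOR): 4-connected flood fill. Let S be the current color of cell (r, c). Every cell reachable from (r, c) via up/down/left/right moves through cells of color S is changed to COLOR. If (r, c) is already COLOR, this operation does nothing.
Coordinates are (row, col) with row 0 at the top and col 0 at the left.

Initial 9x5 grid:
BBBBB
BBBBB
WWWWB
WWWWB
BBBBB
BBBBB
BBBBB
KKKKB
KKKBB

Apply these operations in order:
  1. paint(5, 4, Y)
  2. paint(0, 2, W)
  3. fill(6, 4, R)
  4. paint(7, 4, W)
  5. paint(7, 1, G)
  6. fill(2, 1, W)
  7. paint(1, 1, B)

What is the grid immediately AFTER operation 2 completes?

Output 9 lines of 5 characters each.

After op 1 paint(5,4,Y):
BBBBB
BBBBB
WWWWB
WWWWB
BBBBB
BBBBY
BBBBB
KKKKB
KKKBB
After op 2 paint(0,2,W):
BBWBB
BBBBB
WWWWB
WWWWB
BBBBB
BBBBY
BBBBB
KKKKB
KKKBB

Answer: BBWBB
BBBBB
WWWWB
WWWWB
BBBBB
BBBBY
BBBBB
KKKKB
KKKBB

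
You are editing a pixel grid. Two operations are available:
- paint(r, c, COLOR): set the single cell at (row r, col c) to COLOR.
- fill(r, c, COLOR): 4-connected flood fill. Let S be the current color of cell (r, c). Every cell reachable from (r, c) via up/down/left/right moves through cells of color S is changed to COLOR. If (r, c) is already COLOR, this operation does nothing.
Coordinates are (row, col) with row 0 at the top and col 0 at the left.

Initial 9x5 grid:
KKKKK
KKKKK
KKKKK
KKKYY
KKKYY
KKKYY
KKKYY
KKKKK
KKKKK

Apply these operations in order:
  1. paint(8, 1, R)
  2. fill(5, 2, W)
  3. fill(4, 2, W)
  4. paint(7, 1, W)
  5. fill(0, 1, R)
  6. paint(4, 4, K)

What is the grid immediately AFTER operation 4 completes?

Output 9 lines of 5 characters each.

Answer: WWWWW
WWWWW
WWWWW
WWWYY
WWWYY
WWWYY
WWWYY
WWWWW
WRWWW

Derivation:
After op 1 paint(8,1,R):
KKKKK
KKKKK
KKKKK
KKKYY
KKKYY
KKKYY
KKKYY
KKKKK
KRKKK
After op 2 fill(5,2,W) [36 cells changed]:
WWWWW
WWWWW
WWWWW
WWWYY
WWWYY
WWWYY
WWWYY
WWWWW
WRWWW
After op 3 fill(4,2,W) [0 cells changed]:
WWWWW
WWWWW
WWWWW
WWWYY
WWWYY
WWWYY
WWWYY
WWWWW
WRWWW
After op 4 paint(7,1,W):
WWWWW
WWWWW
WWWWW
WWWYY
WWWYY
WWWYY
WWWYY
WWWWW
WRWWW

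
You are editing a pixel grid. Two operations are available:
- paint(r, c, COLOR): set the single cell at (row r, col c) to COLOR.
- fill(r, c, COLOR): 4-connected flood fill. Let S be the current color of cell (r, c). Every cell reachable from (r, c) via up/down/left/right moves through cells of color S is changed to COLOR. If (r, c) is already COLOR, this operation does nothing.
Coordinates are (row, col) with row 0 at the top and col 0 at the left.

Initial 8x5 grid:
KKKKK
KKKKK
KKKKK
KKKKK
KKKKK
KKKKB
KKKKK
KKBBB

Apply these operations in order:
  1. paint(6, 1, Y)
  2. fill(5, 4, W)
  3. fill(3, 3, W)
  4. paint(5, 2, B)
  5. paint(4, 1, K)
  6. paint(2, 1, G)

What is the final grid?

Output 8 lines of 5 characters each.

After op 1 paint(6,1,Y):
KKKKK
KKKKK
KKKKK
KKKKK
KKKKK
KKKKB
KYKKK
KKBBB
After op 2 fill(5,4,W) [1 cells changed]:
KKKKK
KKKKK
KKKKK
KKKKK
KKKKK
KKKKW
KYKKK
KKBBB
After op 3 fill(3,3,W) [35 cells changed]:
WWWWW
WWWWW
WWWWW
WWWWW
WWWWW
WWWWW
WYWWW
WWBBB
After op 4 paint(5,2,B):
WWWWW
WWWWW
WWWWW
WWWWW
WWWWW
WWBWW
WYWWW
WWBBB
After op 5 paint(4,1,K):
WWWWW
WWWWW
WWWWW
WWWWW
WKWWW
WWBWW
WYWWW
WWBBB
After op 6 paint(2,1,G):
WWWWW
WWWWW
WGWWW
WWWWW
WKWWW
WWBWW
WYWWW
WWBBB

Answer: WWWWW
WWWWW
WGWWW
WWWWW
WKWWW
WWBWW
WYWWW
WWBBB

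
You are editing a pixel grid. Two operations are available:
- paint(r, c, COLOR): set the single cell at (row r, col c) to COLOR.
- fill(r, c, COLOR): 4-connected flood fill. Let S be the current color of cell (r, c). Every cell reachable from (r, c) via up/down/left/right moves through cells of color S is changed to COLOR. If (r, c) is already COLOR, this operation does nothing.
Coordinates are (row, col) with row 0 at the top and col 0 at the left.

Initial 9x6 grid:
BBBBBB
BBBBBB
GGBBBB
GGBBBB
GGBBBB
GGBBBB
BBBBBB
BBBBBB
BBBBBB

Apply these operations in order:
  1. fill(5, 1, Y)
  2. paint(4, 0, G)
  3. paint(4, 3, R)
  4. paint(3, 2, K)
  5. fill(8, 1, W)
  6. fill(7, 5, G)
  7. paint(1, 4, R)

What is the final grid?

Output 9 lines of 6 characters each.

Answer: GGGGGG
GGGGRG
YYGGGG
YYKGGG
GYGRGG
YYGGGG
GGGGGG
GGGGGG
GGGGGG

Derivation:
After op 1 fill(5,1,Y) [8 cells changed]:
BBBBBB
BBBBBB
YYBBBB
YYBBBB
YYBBBB
YYBBBB
BBBBBB
BBBBBB
BBBBBB
After op 2 paint(4,0,G):
BBBBBB
BBBBBB
YYBBBB
YYBBBB
GYBBBB
YYBBBB
BBBBBB
BBBBBB
BBBBBB
After op 3 paint(4,3,R):
BBBBBB
BBBBBB
YYBBBB
YYBBBB
GYBRBB
YYBBBB
BBBBBB
BBBBBB
BBBBBB
After op 4 paint(3,2,K):
BBBBBB
BBBBBB
YYBBBB
YYKBBB
GYBRBB
YYBBBB
BBBBBB
BBBBBB
BBBBBB
After op 5 fill(8,1,W) [44 cells changed]:
WWWWWW
WWWWWW
YYWWWW
YYKWWW
GYWRWW
YYWWWW
WWWWWW
WWWWWW
WWWWWW
After op 6 fill(7,5,G) [44 cells changed]:
GGGGGG
GGGGGG
YYGGGG
YYKGGG
GYGRGG
YYGGGG
GGGGGG
GGGGGG
GGGGGG
After op 7 paint(1,4,R):
GGGGGG
GGGGRG
YYGGGG
YYKGGG
GYGRGG
YYGGGG
GGGGGG
GGGGGG
GGGGGG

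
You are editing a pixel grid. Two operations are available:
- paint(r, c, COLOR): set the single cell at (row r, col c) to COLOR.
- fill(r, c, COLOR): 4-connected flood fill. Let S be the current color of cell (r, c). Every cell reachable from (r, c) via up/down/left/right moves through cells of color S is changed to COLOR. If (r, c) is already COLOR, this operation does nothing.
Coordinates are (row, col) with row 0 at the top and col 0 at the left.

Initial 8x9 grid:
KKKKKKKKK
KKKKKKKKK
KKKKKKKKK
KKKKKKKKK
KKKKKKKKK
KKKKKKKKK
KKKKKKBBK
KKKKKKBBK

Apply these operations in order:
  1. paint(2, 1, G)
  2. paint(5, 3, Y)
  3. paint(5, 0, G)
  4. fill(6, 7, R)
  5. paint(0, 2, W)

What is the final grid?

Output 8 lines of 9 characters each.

After op 1 paint(2,1,G):
KKKKKKKKK
KKKKKKKKK
KGKKKKKKK
KKKKKKKKK
KKKKKKKKK
KKKKKKKKK
KKKKKKBBK
KKKKKKBBK
After op 2 paint(5,3,Y):
KKKKKKKKK
KKKKKKKKK
KGKKKKKKK
KKKKKKKKK
KKKKKKKKK
KKKYKKKKK
KKKKKKBBK
KKKKKKBBK
After op 3 paint(5,0,G):
KKKKKKKKK
KKKKKKKKK
KGKKKKKKK
KKKKKKKKK
KKKKKKKKK
GKKYKKKKK
KKKKKKBBK
KKKKKKBBK
After op 4 fill(6,7,R) [4 cells changed]:
KKKKKKKKK
KKKKKKKKK
KGKKKKKKK
KKKKKKKKK
KKKKKKKKK
GKKYKKKKK
KKKKKKRRK
KKKKKKRRK
After op 5 paint(0,2,W):
KKWKKKKKK
KKKKKKKKK
KGKKKKKKK
KKKKKKKKK
KKKKKKKKK
GKKYKKKKK
KKKKKKRRK
KKKKKKRRK

Answer: KKWKKKKKK
KKKKKKKKK
KGKKKKKKK
KKKKKKKKK
KKKKKKKKK
GKKYKKKKK
KKKKKKRRK
KKKKKKRRK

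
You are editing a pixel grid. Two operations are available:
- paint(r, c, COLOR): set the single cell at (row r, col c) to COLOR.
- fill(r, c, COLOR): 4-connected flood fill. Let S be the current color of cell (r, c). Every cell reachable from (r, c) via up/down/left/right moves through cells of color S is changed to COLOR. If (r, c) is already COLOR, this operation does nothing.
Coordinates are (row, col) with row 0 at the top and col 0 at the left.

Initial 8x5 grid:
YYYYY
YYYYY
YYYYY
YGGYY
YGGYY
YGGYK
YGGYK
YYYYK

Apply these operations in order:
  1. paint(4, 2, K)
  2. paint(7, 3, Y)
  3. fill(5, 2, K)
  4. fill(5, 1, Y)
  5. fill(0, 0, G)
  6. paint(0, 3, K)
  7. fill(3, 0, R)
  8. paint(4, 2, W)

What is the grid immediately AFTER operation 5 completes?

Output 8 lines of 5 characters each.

After op 1 paint(4,2,K):
YYYYY
YYYYY
YYYYY
YGGYY
YGKYY
YGGYK
YGGYK
YYYYK
After op 2 paint(7,3,Y):
YYYYY
YYYYY
YYYYY
YGGYY
YGKYY
YGGYK
YGGYK
YYYYK
After op 3 fill(5,2,K) [7 cells changed]:
YYYYY
YYYYY
YYYYY
YKKYY
YKKYY
YKKYK
YKKYK
YYYYK
After op 4 fill(5,1,Y) [8 cells changed]:
YYYYY
YYYYY
YYYYY
YYYYY
YYYYY
YYYYK
YYYYK
YYYYK
After op 5 fill(0,0,G) [37 cells changed]:
GGGGG
GGGGG
GGGGG
GGGGG
GGGGG
GGGGK
GGGGK
GGGGK

Answer: GGGGG
GGGGG
GGGGG
GGGGG
GGGGG
GGGGK
GGGGK
GGGGK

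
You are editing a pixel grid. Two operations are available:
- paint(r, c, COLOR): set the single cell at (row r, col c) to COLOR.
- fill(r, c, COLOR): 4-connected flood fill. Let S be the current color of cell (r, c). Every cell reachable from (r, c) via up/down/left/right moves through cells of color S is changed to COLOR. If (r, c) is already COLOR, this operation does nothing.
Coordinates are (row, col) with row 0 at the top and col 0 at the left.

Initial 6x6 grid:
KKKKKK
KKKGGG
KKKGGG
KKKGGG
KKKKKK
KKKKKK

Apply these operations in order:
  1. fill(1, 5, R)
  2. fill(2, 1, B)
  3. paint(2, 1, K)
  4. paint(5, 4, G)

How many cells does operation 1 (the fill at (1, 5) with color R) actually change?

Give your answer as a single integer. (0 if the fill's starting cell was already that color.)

Answer: 9

Derivation:
After op 1 fill(1,5,R) [9 cells changed]:
KKKKKK
KKKRRR
KKKRRR
KKKRRR
KKKKKK
KKKKKK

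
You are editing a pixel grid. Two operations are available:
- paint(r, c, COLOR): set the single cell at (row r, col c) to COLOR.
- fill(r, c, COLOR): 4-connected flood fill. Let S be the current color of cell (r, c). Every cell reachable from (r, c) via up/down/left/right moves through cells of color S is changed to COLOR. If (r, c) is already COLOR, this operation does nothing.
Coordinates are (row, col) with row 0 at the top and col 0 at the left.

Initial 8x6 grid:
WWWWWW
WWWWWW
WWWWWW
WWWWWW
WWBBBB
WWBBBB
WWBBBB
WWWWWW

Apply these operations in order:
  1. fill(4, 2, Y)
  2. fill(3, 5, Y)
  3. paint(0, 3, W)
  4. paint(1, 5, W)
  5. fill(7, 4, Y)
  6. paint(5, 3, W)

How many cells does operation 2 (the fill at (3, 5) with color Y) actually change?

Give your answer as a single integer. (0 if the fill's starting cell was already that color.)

After op 1 fill(4,2,Y) [12 cells changed]:
WWWWWW
WWWWWW
WWWWWW
WWWWWW
WWYYYY
WWYYYY
WWYYYY
WWWWWW
After op 2 fill(3,5,Y) [36 cells changed]:
YYYYYY
YYYYYY
YYYYYY
YYYYYY
YYYYYY
YYYYYY
YYYYYY
YYYYYY

Answer: 36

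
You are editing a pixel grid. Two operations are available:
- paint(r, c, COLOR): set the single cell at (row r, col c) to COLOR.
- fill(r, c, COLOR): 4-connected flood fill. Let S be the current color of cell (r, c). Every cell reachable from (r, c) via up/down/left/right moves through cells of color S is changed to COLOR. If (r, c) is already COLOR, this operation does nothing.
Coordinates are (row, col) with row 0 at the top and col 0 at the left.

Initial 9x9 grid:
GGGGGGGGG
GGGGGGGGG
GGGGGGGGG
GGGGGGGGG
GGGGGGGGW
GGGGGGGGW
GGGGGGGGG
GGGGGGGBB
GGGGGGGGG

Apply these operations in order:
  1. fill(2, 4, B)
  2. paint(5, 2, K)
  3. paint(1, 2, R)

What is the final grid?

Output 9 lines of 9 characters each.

Answer: BBBBBBBBB
BBRBBBBBB
BBBBBBBBB
BBBBBBBBB
BBBBBBBBW
BBKBBBBBW
BBBBBBBBB
BBBBBBBBB
BBBBBBBBB

Derivation:
After op 1 fill(2,4,B) [77 cells changed]:
BBBBBBBBB
BBBBBBBBB
BBBBBBBBB
BBBBBBBBB
BBBBBBBBW
BBBBBBBBW
BBBBBBBBB
BBBBBBBBB
BBBBBBBBB
After op 2 paint(5,2,K):
BBBBBBBBB
BBBBBBBBB
BBBBBBBBB
BBBBBBBBB
BBBBBBBBW
BBKBBBBBW
BBBBBBBBB
BBBBBBBBB
BBBBBBBBB
After op 3 paint(1,2,R):
BBBBBBBBB
BBRBBBBBB
BBBBBBBBB
BBBBBBBBB
BBBBBBBBW
BBKBBBBBW
BBBBBBBBB
BBBBBBBBB
BBBBBBBBB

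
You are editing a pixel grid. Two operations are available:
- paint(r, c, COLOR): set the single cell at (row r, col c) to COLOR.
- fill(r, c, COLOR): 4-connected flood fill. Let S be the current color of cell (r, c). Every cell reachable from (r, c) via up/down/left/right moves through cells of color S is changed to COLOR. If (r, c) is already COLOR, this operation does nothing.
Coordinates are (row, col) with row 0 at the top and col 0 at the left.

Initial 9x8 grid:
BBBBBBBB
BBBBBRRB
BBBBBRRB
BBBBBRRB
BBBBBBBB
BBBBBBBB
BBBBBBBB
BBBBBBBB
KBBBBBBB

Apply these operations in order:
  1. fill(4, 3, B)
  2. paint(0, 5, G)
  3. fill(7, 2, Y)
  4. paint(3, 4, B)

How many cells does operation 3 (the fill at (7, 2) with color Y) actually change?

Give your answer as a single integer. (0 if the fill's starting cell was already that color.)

Answer: 64

Derivation:
After op 1 fill(4,3,B) [0 cells changed]:
BBBBBBBB
BBBBBRRB
BBBBBRRB
BBBBBRRB
BBBBBBBB
BBBBBBBB
BBBBBBBB
BBBBBBBB
KBBBBBBB
After op 2 paint(0,5,G):
BBBBBGBB
BBBBBRRB
BBBBBRRB
BBBBBRRB
BBBBBBBB
BBBBBBBB
BBBBBBBB
BBBBBBBB
KBBBBBBB
After op 3 fill(7,2,Y) [64 cells changed]:
YYYYYGYY
YYYYYRRY
YYYYYRRY
YYYYYRRY
YYYYYYYY
YYYYYYYY
YYYYYYYY
YYYYYYYY
KYYYYYYY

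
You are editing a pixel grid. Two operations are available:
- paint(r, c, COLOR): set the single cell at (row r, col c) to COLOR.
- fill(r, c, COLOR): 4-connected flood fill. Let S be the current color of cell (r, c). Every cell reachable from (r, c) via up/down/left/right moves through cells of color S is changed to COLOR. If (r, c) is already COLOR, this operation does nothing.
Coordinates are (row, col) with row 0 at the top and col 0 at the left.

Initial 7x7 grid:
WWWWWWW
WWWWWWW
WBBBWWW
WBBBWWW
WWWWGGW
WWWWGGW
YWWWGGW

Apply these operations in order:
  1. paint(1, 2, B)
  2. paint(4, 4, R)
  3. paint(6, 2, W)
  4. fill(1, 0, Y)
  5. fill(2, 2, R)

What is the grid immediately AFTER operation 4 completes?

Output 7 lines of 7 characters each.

After op 1 paint(1,2,B):
WWWWWWW
WWBWWWW
WBBBWWW
WBBBWWW
WWWWGGW
WWWWGGW
YWWWGGW
After op 2 paint(4,4,R):
WWWWWWW
WWBWWWW
WBBBWWW
WBBBWWW
WWWWRGW
WWWWGGW
YWWWGGW
After op 3 paint(6,2,W):
WWWWWWW
WWBWWWW
WBBBWWW
WBBBWWW
WWWWRGW
WWWWGGW
YWWWGGW
After op 4 fill(1,0,Y) [35 cells changed]:
YYYYYYY
YYBYYYY
YBBBYYY
YBBBYYY
YYYYRGY
YYYYGGY
YYYYGGY

Answer: YYYYYYY
YYBYYYY
YBBBYYY
YBBBYYY
YYYYRGY
YYYYGGY
YYYYGGY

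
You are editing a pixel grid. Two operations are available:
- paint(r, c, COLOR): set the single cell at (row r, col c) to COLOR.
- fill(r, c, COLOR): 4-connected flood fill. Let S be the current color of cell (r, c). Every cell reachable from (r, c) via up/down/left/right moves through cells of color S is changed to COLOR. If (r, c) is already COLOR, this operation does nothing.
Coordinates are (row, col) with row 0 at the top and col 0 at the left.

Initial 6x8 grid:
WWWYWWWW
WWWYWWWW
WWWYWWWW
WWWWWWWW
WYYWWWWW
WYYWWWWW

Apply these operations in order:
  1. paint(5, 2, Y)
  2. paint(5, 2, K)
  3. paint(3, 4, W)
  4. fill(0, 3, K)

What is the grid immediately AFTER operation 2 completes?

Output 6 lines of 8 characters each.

Answer: WWWYWWWW
WWWYWWWW
WWWYWWWW
WWWWWWWW
WYYWWWWW
WYKWWWWW

Derivation:
After op 1 paint(5,2,Y):
WWWYWWWW
WWWYWWWW
WWWYWWWW
WWWWWWWW
WYYWWWWW
WYYWWWWW
After op 2 paint(5,2,K):
WWWYWWWW
WWWYWWWW
WWWYWWWW
WWWWWWWW
WYYWWWWW
WYKWWWWW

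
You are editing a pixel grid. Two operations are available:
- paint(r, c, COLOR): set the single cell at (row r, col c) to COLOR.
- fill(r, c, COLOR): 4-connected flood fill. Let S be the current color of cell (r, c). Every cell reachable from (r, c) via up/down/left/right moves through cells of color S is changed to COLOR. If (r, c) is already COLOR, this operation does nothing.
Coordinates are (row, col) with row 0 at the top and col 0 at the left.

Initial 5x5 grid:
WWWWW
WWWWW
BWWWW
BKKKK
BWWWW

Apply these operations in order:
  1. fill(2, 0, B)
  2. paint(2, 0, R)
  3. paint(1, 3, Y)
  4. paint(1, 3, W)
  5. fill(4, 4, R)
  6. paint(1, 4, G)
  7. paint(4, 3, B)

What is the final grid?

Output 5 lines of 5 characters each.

Answer: WWWWW
WWWWG
RWWWW
BKKKK
BRRBR

Derivation:
After op 1 fill(2,0,B) [0 cells changed]:
WWWWW
WWWWW
BWWWW
BKKKK
BWWWW
After op 2 paint(2,0,R):
WWWWW
WWWWW
RWWWW
BKKKK
BWWWW
After op 3 paint(1,3,Y):
WWWWW
WWWYW
RWWWW
BKKKK
BWWWW
After op 4 paint(1,3,W):
WWWWW
WWWWW
RWWWW
BKKKK
BWWWW
After op 5 fill(4,4,R) [4 cells changed]:
WWWWW
WWWWW
RWWWW
BKKKK
BRRRR
After op 6 paint(1,4,G):
WWWWW
WWWWG
RWWWW
BKKKK
BRRRR
After op 7 paint(4,3,B):
WWWWW
WWWWG
RWWWW
BKKKK
BRRBR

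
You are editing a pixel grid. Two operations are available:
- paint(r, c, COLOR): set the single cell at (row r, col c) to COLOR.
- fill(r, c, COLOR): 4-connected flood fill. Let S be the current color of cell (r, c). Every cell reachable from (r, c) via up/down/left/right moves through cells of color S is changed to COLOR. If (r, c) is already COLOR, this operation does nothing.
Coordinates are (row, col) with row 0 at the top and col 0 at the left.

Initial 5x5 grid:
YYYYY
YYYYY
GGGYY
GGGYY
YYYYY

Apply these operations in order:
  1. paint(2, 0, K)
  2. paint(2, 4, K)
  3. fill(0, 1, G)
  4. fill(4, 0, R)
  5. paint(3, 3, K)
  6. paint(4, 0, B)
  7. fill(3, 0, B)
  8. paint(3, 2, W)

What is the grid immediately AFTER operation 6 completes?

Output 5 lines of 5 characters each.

After op 1 paint(2,0,K):
YYYYY
YYYYY
KGGYY
GGGYY
YYYYY
After op 2 paint(2,4,K):
YYYYY
YYYYY
KGGYK
GGGYY
YYYYY
After op 3 fill(0,1,G) [18 cells changed]:
GGGGG
GGGGG
KGGGK
GGGGG
GGGGG
After op 4 fill(4,0,R) [23 cells changed]:
RRRRR
RRRRR
KRRRK
RRRRR
RRRRR
After op 5 paint(3,3,K):
RRRRR
RRRRR
KRRRK
RRRKR
RRRRR
After op 6 paint(4,0,B):
RRRRR
RRRRR
KRRRK
RRRKR
BRRRR

Answer: RRRRR
RRRRR
KRRRK
RRRKR
BRRRR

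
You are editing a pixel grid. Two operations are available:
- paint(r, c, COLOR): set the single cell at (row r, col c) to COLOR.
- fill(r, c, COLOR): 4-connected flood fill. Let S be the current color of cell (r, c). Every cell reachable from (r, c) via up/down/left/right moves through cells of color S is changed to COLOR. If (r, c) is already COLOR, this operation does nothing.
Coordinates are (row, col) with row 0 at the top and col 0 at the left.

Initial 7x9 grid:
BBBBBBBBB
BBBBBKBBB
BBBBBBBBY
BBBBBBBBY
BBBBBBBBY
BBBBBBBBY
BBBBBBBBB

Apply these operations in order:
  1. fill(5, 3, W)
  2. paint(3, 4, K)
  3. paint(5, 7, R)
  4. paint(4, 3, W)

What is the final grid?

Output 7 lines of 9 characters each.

After op 1 fill(5,3,W) [58 cells changed]:
WWWWWWWWW
WWWWWKWWW
WWWWWWWWY
WWWWWWWWY
WWWWWWWWY
WWWWWWWWY
WWWWWWWWW
After op 2 paint(3,4,K):
WWWWWWWWW
WWWWWKWWW
WWWWWWWWY
WWWWKWWWY
WWWWWWWWY
WWWWWWWWY
WWWWWWWWW
After op 3 paint(5,7,R):
WWWWWWWWW
WWWWWKWWW
WWWWWWWWY
WWWWKWWWY
WWWWWWWWY
WWWWWWWRY
WWWWWWWWW
After op 4 paint(4,3,W):
WWWWWWWWW
WWWWWKWWW
WWWWWWWWY
WWWWKWWWY
WWWWWWWWY
WWWWWWWRY
WWWWWWWWW

Answer: WWWWWWWWW
WWWWWKWWW
WWWWWWWWY
WWWWKWWWY
WWWWWWWWY
WWWWWWWRY
WWWWWWWWW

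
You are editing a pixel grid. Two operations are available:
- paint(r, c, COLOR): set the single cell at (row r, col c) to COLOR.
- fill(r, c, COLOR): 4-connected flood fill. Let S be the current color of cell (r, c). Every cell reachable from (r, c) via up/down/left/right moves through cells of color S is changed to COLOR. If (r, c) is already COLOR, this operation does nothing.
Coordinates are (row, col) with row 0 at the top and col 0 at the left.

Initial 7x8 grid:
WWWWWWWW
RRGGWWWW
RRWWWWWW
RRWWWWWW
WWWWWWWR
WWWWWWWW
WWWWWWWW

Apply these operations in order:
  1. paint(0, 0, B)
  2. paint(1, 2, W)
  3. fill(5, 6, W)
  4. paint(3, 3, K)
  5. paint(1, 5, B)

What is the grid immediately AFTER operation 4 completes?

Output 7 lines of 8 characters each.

After op 1 paint(0,0,B):
BWWWWWWW
RRGGWWWW
RRWWWWWW
RRWWWWWW
WWWWWWWR
WWWWWWWW
WWWWWWWW
After op 2 paint(1,2,W):
BWWWWWWW
RRWGWWWW
RRWWWWWW
RRWWWWWW
WWWWWWWR
WWWWWWWW
WWWWWWWW
After op 3 fill(5,6,W) [0 cells changed]:
BWWWWWWW
RRWGWWWW
RRWWWWWW
RRWWWWWW
WWWWWWWR
WWWWWWWW
WWWWWWWW
After op 4 paint(3,3,K):
BWWWWWWW
RRWGWWWW
RRWWWWWW
RRWKWWWW
WWWWWWWR
WWWWWWWW
WWWWWWWW

Answer: BWWWWWWW
RRWGWWWW
RRWWWWWW
RRWKWWWW
WWWWWWWR
WWWWWWWW
WWWWWWWW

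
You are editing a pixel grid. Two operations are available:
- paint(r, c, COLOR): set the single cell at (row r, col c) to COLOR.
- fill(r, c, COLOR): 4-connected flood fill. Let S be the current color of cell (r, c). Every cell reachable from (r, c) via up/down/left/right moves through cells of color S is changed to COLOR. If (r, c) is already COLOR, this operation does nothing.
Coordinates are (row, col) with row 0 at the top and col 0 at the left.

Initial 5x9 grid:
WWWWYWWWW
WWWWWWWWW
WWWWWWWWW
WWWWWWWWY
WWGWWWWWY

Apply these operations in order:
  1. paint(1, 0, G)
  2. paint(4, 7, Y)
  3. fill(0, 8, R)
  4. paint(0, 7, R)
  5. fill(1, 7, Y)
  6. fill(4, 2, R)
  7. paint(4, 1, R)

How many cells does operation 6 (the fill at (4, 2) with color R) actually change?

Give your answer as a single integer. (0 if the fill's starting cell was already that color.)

After op 1 paint(1,0,G):
WWWWYWWWW
GWWWWWWWW
WWWWWWWWW
WWWWWWWWY
WWGWWWWWY
After op 2 paint(4,7,Y):
WWWWYWWWW
GWWWWWWWW
WWWWWWWWW
WWWWWWWWY
WWGWWWWYY
After op 3 fill(0,8,R) [39 cells changed]:
RRRRYRRRR
GRRRRRRRR
RRRRRRRRR
RRRRRRRRY
RRGRRRRYY
After op 4 paint(0,7,R):
RRRRYRRRR
GRRRRRRRR
RRRRRRRRR
RRRRRRRRY
RRGRRRRYY
After op 5 fill(1,7,Y) [39 cells changed]:
YYYYYYYYY
GYYYYYYYY
YYYYYYYYY
YYYYYYYYY
YYGYYYYYY
After op 6 fill(4,2,R) [1 cells changed]:
YYYYYYYYY
GYYYYYYYY
YYYYYYYYY
YYYYYYYYY
YYRYYYYYY

Answer: 1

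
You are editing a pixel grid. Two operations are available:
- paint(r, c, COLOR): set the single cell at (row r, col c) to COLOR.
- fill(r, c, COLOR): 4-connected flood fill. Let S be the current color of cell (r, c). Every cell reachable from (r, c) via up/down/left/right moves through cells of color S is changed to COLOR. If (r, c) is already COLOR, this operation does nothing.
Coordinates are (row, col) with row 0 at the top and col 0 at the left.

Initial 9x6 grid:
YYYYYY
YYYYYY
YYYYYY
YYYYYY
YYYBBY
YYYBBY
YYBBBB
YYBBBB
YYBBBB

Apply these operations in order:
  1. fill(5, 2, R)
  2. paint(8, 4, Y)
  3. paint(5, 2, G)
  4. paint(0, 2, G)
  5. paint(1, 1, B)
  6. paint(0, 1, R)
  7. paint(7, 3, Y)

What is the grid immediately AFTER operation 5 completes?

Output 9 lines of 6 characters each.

Answer: RRGRRR
RBRRRR
RRRRRR
RRRRRR
RRRBBR
RRGBBR
RRBBBB
RRBBBB
RRBBYB

Derivation:
After op 1 fill(5,2,R) [38 cells changed]:
RRRRRR
RRRRRR
RRRRRR
RRRRRR
RRRBBR
RRRBBR
RRBBBB
RRBBBB
RRBBBB
After op 2 paint(8,4,Y):
RRRRRR
RRRRRR
RRRRRR
RRRRRR
RRRBBR
RRRBBR
RRBBBB
RRBBBB
RRBBYB
After op 3 paint(5,2,G):
RRRRRR
RRRRRR
RRRRRR
RRRRRR
RRRBBR
RRGBBR
RRBBBB
RRBBBB
RRBBYB
After op 4 paint(0,2,G):
RRGRRR
RRRRRR
RRRRRR
RRRRRR
RRRBBR
RRGBBR
RRBBBB
RRBBBB
RRBBYB
After op 5 paint(1,1,B):
RRGRRR
RBRRRR
RRRRRR
RRRRRR
RRRBBR
RRGBBR
RRBBBB
RRBBBB
RRBBYB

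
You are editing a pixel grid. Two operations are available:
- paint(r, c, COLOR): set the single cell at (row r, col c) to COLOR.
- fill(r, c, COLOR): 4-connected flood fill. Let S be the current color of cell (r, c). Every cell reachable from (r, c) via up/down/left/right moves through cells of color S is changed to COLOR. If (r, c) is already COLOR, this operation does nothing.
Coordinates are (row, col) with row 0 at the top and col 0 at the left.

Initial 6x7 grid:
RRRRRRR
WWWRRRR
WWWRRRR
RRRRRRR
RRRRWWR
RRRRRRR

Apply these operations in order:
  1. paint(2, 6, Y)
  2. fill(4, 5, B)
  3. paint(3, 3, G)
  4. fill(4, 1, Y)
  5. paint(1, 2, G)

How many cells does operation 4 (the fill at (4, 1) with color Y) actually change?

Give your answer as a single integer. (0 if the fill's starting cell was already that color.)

Answer: 32

Derivation:
After op 1 paint(2,6,Y):
RRRRRRR
WWWRRRR
WWWRRRY
RRRRRRR
RRRRWWR
RRRRRRR
After op 2 fill(4,5,B) [2 cells changed]:
RRRRRRR
WWWRRRR
WWWRRRY
RRRRRRR
RRRRBBR
RRRRRRR
After op 3 paint(3,3,G):
RRRRRRR
WWWRRRR
WWWRRRY
RRRGRRR
RRRRBBR
RRRRRRR
After op 4 fill(4,1,Y) [32 cells changed]:
YYYYYYY
WWWYYYY
WWWYYYY
YYYGYYY
YYYYBBY
YYYYYYY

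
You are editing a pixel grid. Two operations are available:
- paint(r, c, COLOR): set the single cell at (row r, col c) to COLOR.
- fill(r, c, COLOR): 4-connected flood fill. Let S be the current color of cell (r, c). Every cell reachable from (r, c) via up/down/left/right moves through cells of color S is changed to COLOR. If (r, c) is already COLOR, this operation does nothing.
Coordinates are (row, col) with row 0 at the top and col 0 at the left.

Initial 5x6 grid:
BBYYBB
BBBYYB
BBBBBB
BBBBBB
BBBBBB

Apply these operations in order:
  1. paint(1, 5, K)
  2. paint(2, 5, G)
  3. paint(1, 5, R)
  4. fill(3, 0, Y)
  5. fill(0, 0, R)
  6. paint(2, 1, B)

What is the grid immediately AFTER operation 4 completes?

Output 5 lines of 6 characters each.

After op 1 paint(1,5,K):
BBYYBB
BBBYYK
BBBBBB
BBBBBB
BBBBBB
After op 2 paint(2,5,G):
BBYYBB
BBBYYK
BBBBBG
BBBBBB
BBBBBB
After op 3 paint(1,5,R):
BBYYBB
BBBYYR
BBBBBG
BBBBBB
BBBBBB
After op 4 fill(3,0,Y) [22 cells changed]:
YYYYBB
YYYYYR
YYYYYG
YYYYYY
YYYYYY

Answer: YYYYBB
YYYYYR
YYYYYG
YYYYYY
YYYYYY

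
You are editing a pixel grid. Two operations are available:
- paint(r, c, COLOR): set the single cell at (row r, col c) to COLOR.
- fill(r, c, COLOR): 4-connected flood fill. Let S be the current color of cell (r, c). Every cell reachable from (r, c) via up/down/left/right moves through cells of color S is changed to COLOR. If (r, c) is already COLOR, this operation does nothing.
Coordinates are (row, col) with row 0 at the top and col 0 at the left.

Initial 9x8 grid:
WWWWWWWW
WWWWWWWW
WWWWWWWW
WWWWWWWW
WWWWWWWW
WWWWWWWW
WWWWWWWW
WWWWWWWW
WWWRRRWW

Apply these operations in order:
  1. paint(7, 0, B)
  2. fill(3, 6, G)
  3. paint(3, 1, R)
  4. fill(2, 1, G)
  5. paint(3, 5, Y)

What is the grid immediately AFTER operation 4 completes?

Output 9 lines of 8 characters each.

After op 1 paint(7,0,B):
WWWWWWWW
WWWWWWWW
WWWWWWWW
WWWWWWWW
WWWWWWWW
WWWWWWWW
WWWWWWWW
BWWWWWWW
WWWRRRWW
After op 2 fill(3,6,G) [68 cells changed]:
GGGGGGGG
GGGGGGGG
GGGGGGGG
GGGGGGGG
GGGGGGGG
GGGGGGGG
GGGGGGGG
BGGGGGGG
GGGRRRGG
After op 3 paint(3,1,R):
GGGGGGGG
GGGGGGGG
GGGGGGGG
GRGGGGGG
GGGGGGGG
GGGGGGGG
GGGGGGGG
BGGGGGGG
GGGRRRGG
After op 4 fill(2,1,G) [0 cells changed]:
GGGGGGGG
GGGGGGGG
GGGGGGGG
GRGGGGGG
GGGGGGGG
GGGGGGGG
GGGGGGGG
BGGGGGGG
GGGRRRGG

Answer: GGGGGGGG
GGGGGGGG
GGGGGGGG
GRGGGGGG
GGGGGGGG
GGGGGGGG
GGGGGGGG
BGGGGGGG
GGGRRRGG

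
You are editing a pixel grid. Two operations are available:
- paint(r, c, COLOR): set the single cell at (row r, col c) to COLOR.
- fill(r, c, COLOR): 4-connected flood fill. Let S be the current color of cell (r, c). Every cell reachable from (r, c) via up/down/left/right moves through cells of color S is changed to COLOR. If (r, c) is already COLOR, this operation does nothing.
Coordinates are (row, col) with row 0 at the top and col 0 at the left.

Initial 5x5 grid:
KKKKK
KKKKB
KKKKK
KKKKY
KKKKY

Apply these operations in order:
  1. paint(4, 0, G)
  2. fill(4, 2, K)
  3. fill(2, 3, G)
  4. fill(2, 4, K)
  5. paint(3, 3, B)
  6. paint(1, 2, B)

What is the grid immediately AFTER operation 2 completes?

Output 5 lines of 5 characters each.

Answer: KKKKK
KKKKB
KKKKK
KKKKY
GKKKY

Derivation:
After op 1 paint(4,0,G):
KKKKK
KKKKB
KKKKK
KKKKY
GKKKY
After op 2 fill(4,2,K) [0 cells changed]:
KKKKK
KKKKB
KKKKK
KKKKY
GKKKY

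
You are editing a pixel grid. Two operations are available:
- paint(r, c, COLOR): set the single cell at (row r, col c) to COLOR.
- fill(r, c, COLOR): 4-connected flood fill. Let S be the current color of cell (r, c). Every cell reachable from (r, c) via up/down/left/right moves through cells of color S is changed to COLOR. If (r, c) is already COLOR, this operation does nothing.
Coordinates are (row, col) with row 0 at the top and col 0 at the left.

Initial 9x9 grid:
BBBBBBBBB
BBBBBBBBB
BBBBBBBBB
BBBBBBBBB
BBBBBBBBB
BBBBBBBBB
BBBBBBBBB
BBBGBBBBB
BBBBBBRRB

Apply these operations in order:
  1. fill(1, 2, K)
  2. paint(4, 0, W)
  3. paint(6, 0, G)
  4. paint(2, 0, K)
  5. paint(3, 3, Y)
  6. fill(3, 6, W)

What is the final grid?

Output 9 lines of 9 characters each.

After op 1 fill(1,2,K) [78 cells changed]:
KKKKKKKKK
KKKKKKKKK
KKKKKKKKK
KKKKKKKKK
KKKKKKKKK
KKKKKKKKK
KKKKKKKKK
KKKGKKKKK
KKKKKKRRK
After op 2 paint(4,0,W):
KKKKKKKKK
KKKKKKKKK
KKKKKKKKK
KKKKKKKKK
WKKKKKKKK
KKKKKKKKK
KKKKKKKKK
KKKGKKKKK
KKKKKKRRK
After op 3 paint(6,0,G):
KKKKKKKKK
KKKKKKKKK
KKKKKKKKK
KKKKKKKKK
WKKKKKKKK
KKKKKKKKK
GKKKKKKKK
KKKGKKKKK
KKKKKKRRK
After op 4 paint(2,0,K):
KKKKKKKKK
KKKKKKKKK
KKKKKKKKK
KKKKKKKKK
WKKKKKKKK
KKKKKKKKK
GKKKKKKKK
KKKGKKKKK
KKKKKKRRK
After op 5 paint(3,3,Y):
KKKKKKKKK
KKKKKKKKK
KKKKKKKKK
KKKYKKKKK
WKKKKKKKK
KKKKKKKKK
GKKKKKKKK
KKKGKKKKK
KKKKKKRRK
After op 6 fill(3,6,W) [75 cells changed]:
WWWWWWWWW
WWWWWWWWW
WWWWWWWWW
WWWYWWWWW
WWWWWWWWW
WWWWWWWWW
GWWWWWWWW
WWWGWWWWW
WWWWWWRRW

Answer: WWWWWWWWW
WWWWWWWWW
WWWWWWWWW
WWWYWWWWW
WWWWWWWWW
WWWWWWWWW
GWWWWWWWW
WWWGWWWWW
WWWWWWRRW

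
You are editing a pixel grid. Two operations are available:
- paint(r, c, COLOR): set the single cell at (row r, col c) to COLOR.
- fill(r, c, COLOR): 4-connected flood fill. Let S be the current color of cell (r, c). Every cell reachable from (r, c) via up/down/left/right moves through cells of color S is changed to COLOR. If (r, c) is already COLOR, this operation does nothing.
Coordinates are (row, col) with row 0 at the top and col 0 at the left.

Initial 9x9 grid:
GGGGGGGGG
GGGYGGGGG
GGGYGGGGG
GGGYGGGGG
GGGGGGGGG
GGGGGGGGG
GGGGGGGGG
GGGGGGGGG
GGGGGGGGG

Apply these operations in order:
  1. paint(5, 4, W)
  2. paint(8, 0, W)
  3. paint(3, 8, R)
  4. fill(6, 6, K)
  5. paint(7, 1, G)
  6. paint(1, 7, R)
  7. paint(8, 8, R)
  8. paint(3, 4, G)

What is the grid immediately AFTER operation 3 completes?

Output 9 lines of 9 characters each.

Answer: GGGGGGGGG
GGGYGGGGG
GGGYGGGGG
GGGYGGGGR
GGGGGGGGG
GGGGWGGGG
GGGGGGGGG
GGGGGGGGG
WGGGGGGGG

Derivation:
After op 1 paint(5,4,W):
GGGGGGGGG
GGGYGGGGG
GGGYGGGGG
GGGYGGGGG
GGGGGGGGG
GGGGWGGGG
GGGGGGGGG
GGGGGGGGG
GGGGGGGGG
After op 2 paint(8,0,W):
GGGGGGGGG
GGGYGGGGG
GGGYGGGGG
GGGYGGGGG
GGGGGGGGG
GGGGWGGGG
GGGGGGGGG
GGGGGGGGG
WGGGGGGGG
After op 3 paint(3,8,R):
GGGGGGGGG
GGGYGGGGG
GGGYGGGGG
GGGYGGGGR
GGGGGGGGG
GGGGWGGGG
GGGGGGGGG
GGGGGGGGG
WGGGGGGGG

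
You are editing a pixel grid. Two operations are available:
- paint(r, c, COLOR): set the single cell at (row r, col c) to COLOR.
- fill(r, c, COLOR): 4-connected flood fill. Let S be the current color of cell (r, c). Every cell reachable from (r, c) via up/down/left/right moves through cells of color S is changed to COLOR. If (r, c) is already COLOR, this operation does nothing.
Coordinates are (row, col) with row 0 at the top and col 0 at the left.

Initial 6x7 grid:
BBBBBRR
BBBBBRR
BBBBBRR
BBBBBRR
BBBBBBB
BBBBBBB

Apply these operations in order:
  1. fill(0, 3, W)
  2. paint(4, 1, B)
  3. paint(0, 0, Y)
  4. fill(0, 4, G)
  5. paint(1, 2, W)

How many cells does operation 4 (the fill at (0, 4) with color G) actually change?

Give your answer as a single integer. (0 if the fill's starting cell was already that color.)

After op 1 fill(0,3,W) [34 cells changed]:
WWWWWRR
WWWWWRR
WWWWWRR
WWWWWRR
WWWWWWW
WWWWWWW
After op 2 paint(4,1,B):
WWWWWRR
WWWWWRR
WWWWWRR
WWWWWRR
WBWWWWW
WWWWWWW
After op 3 paint(0,0,Y):
YWWWWRR
WWWWWRR
WWWWWRR
WWWWWRR
WBWWWWW
WWWWWWW
After op 4 fill(0,4,G) [32 cells changed]:
YGGGGRR
GGGGGRR
GGGGGRR
GGGGGRR
GBGGGGG
GGGGGGG

Answer: 32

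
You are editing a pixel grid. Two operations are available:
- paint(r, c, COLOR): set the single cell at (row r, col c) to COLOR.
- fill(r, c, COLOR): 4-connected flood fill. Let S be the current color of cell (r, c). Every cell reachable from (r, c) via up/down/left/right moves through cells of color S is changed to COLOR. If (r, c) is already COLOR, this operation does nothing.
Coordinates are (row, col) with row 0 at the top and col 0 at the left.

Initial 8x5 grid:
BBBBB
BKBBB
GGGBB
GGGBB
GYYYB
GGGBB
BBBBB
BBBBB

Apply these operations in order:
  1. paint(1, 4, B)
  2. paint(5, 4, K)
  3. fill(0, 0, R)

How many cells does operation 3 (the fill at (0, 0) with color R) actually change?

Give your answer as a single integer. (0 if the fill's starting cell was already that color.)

After op 1 paint(1,4,B):
BBBBB
BKBBB
GGGBB
GGGBB
GYYYB
GGGBB
BBBBB
BBBBB
After op 2 paint(5,4,K):
BBBBB
BKBBB
GGGBB
GGGBB
GYYYB
GGGBK
BBBBB
BBBBB
After op 3 fill(0,0,R) [14 cells changed]:
RRRRR
RKRRR
GGGRR
GGGRR
GYYYR
GGGBK
BBBBB
BBBBB

Answer: 14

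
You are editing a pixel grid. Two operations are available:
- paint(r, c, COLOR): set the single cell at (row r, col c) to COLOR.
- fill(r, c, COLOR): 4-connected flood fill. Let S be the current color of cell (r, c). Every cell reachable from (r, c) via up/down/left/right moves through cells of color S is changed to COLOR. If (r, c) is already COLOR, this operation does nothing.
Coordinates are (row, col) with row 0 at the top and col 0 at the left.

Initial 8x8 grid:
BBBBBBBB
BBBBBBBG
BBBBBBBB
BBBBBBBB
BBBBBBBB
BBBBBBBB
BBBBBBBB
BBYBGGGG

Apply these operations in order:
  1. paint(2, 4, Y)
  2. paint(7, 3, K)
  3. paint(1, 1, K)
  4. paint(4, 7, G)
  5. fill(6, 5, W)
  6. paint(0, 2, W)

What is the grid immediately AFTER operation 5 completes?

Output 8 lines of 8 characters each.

After op 1 paint(2,4,Y):
BBBBBBBB
BBBBBBBG
BBBBYBBB
BBBBBBBB
BBBBBBBB
BBBBBBBB
BBBBBBBB
BBYBGGGG
After op 2 paint(7,3,K):
BBBBBBBB
BBBBBBBG
BBBBYBBB
BBBBBBBB
BBBBBBBB
BBBBBBBB
BBBBBBBB
BBYKGGGG
After op 3 paint(1,1,K):
BBBBBBBB
BKBBBBBG
BBBBYBBB
BBBBBBBB
BBBBBBBB
BBBBBBBB
BBBBBBBB
BBYKGGGG
After op 4 paint(4,7,G):
BBBBBBBB
BKBBBBBG
BBBBYBBB
BBBBBBBB
BBBBBBBG
BBBBBBBB
BBBBBBBB
BBYKGGGG
After op 5 fill(6,5,W) [54 cells changed]:
WWWWWWWW
WKWWWWWG
WWWWYWWW
WWWWWWWW
WWWWWWWG
WWWWWWWW
WWWWWWWW
WWYKGGGG

Answer: WWWWWWWW
WKWWWWWG
WWWWYWWW
WWWWWWWW
WWWWWWWG
WWWWWWWW
WWWWWWWW
WWYKGGGG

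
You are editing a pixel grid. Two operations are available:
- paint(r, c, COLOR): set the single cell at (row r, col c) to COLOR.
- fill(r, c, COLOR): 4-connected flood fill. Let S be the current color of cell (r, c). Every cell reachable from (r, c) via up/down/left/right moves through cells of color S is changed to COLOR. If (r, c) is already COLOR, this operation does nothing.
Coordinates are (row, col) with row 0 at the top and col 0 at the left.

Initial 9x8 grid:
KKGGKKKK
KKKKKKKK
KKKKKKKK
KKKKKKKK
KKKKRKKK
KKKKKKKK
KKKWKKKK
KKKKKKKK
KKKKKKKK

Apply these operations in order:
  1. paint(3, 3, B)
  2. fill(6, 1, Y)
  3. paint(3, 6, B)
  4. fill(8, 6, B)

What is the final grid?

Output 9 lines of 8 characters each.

Answer: BBGGBBBB
BBBBBBBB
BBBBBBBB
BBBBBBBB
BBBBRBBB
BBBBBBBB
BBBWBBBB
BBBBBBBB
BBBBBBBB

Derivation:
After op 1 paint(3,3,B):
KKGGKKKK
KKKKKKKK
KKKKKKKK
KKKBKKKK
KKKKRKKK
KKKKKKKK
KKKWKKKK
KKKKKKKK
KKKKKKKK
After op 2 fill(6,1,Y) [67 cells changed]:
YYGGYYYY
YYYYYYYY
YYYYYYYY
YYYBYYYY
YYYYRYYY
YYYYYYYY
YYYWYYYY
YYYYYYYY
YYYYYYYY
After op 3 paint(3,6,B):
YYGGYYYY
YYYYYYYY
YYYYYYYY
YYYBYYBY
YYYYRYYY
YYYYYYYY
YYYWYYYY
YYYYYYYY
YYYYYYYY
After op 4 fill(8,6,B) [66 cells changed]:
BBGGBBBB
BBBBBBBB
BBBBBBBB
BBBBBBBB
BBBBRBBB
BBBBBBBB
BBBWBBBB
BBBBBBBB
BBBBBBBB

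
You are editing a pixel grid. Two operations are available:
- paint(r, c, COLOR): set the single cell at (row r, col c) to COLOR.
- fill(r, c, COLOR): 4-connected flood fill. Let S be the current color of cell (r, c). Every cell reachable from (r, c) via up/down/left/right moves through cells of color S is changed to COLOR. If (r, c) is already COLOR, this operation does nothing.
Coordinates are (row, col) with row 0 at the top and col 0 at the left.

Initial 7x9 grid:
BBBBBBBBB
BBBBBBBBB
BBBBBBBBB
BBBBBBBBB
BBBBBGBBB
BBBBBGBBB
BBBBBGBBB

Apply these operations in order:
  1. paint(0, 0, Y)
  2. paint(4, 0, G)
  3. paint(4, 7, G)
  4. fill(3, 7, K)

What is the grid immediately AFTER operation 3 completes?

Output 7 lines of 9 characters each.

Answer: YBBBBBBBB
BBBBBBBBB
BBBBBBBBB
BBBBBBBBB
GBBBBGBGB
BBBBBGBBB
BBBBBGBBB

Derivation:
After op 1 paint(0,0,Y):
YBBBBBBBB
BBBBBBBBB
BBBBBBBBB
BBBBBBBBB
BBBBBGBBB
BBBBBGBBB
BBBBBGBBB
After op 2 paint(4,0,G):
YBBBBBBBB
BBBBBBBBB
BBBBBBBBB
BBBBBBBBB
GBBBBGBBB
BBBBBGBBB
BBBBBGBBB
After op 3 paint(4,7,G):
YBBBBBBBB
BBBBBBBBB
BBBBBBBBB
BBBBBBBBB
GBBBBGBGB
BBBBBGBBB
BBBBBGBBB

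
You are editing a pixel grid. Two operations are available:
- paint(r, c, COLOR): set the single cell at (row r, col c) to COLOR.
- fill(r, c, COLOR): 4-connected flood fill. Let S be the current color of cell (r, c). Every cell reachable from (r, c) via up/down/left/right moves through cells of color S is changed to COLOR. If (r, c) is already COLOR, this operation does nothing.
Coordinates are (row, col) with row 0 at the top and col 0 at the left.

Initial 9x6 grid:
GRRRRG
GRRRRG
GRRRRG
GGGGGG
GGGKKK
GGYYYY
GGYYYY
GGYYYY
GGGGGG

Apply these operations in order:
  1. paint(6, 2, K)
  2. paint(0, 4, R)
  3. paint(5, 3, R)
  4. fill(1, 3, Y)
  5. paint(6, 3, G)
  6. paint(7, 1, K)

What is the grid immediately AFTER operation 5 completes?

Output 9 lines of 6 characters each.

After op 1 paint(6,2,K):
GRRRRG
GRRRRG
GRRRRG
GGGGGG
GGGKKK
GGYYYY
GGKYYY
GGYYYY
GGGGGG
After op 2 paint(0,4,R):
GRRRRG
GRRRRG
GRRRRG
GGGGGG
GGGKKK
GGYYYY
GGKYYY
GGYYYY
GGGGGG
After op 3 paint(5,3,R):
GRRRRG
GRRRRG
GRRRRG
GGGGGG
GGGKKK
GGYRYY
GGKYYY
GGYYYY
GGGGGG
After op 4 fill(1,3,Y) [12 cells changed]:
GYYYYG
GYYYYG
GYYYYG
GGGGGG
GGGKKK
GGYRYY
GGKYYY
GGYYYY
GGGGGG
After op 5 paint(6,3,G):
GYYYYG
GYYYYG
GYYYYG
GGGGGG
GGGKKK
GGYRYY
GGKGYY
GGYYYY
GGGGGG

Answer: GYYYYG
GYYYYG
GYYYYG
GGGGGG
GGGKKK
GGYRYY
GGKGYY
GGYYYY
GGGGGG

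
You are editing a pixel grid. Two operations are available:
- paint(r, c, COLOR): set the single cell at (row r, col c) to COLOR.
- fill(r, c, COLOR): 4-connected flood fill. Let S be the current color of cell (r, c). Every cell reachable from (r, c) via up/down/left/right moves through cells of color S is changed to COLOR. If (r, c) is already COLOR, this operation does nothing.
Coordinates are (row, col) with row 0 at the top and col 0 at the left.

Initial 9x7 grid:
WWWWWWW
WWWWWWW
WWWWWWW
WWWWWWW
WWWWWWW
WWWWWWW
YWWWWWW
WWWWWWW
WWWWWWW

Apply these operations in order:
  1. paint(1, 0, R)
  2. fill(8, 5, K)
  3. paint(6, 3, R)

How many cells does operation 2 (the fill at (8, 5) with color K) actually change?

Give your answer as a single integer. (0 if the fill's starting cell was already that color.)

After op 1 paint(1,0,R):
WWWWWWW
RWWWWWW
WWWWWWW
WWWWWWW
WWWWWWW
WWWWWWW
YWWWWWW
WWWWWWW
WWWWWWW
After op 2 fill(8,5,K) [61 cells changed]:
KKKKKKK
RKKKKKK
KKKKKKK
KKKKKKK
KKKKKKK
KKKKKKK
YKKKKKK
KKKKKKK
KKKKKKK

Answer: 61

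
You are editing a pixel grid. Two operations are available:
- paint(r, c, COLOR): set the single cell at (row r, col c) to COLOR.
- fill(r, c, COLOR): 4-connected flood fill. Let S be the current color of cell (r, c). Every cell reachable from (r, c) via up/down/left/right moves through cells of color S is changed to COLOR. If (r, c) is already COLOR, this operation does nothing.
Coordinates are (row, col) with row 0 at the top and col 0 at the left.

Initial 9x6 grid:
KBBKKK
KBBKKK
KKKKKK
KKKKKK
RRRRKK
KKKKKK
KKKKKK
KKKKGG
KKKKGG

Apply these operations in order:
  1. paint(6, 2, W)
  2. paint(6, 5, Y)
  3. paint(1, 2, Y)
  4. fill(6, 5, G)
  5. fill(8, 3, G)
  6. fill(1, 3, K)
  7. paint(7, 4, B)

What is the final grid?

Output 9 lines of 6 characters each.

Answer: KBBKKK
KBYKKK
KKKKKK
KKKKKK
RRRRKK
KKKKKK
KKWKKK
KKKKBK
KKKKKK

Derivation:
After op 1 paint(6,2,W):
KBBKKK
KBBKKK
KKKKKK
KKKKKK
RRRRKK
KKKKKK
KKWKKK
KKKKGG
KKKKGG
After op 2 paint(6,5,Y):
KBBKKK
KBBKKK
KKKKKK
KKKKKK
RRRRKK
KKKKKK
KKWKKY
KKKKGG
KKKKGG
After op 3 paint(1,2,Y):
KBBKKK
KBYKKK
KKKKKK
KKKKKK
RRRRKK
KKKKKK
KKWKKY
KKKKGG
KKKKGG
After op 4 fill(6,5,G) [1 cells changed]:
KBBKKK
KBYKKK
KKKKKK
KKKKKK
RRRRKK
KKKKKK
KKWKKG
KKKKGG
KKKKGG
After op 5 fill(8,3,G) [40 cells changed]:
GBBGGG
GBYGGG
GGGGGG
GGGGGG
RRRRGG
GGGGGG
GGWGGG
GGGGGG
GGGGGG
After op 6 fill(1,3,K) [45 cells changed]:
KBBKKK
KBYKKK
KKKKKK
KKKKKK
RRRRKK
KKKKKK
KKWKKK
KKKKKK
KKKKKK
After op 7 paint(7,4,B):
KBBKKK
KBYKKK
KKKKKK
KKKKKK
RRRRKK
KKKKKK
KKWKKK
KKKKBK
KKKKKK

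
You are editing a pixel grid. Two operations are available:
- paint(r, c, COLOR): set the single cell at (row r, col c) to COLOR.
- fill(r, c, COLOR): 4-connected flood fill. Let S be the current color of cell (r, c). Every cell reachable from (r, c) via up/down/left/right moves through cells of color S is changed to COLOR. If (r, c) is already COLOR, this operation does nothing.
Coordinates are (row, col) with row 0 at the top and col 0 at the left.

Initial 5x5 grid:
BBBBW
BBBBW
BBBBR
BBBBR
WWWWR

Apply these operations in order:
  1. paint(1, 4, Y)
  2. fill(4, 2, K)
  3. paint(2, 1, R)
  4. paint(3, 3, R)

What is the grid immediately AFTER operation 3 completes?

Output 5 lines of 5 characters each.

Answer: BBBBW
BBBBY
BRBBR
BBBBR
KKKKR

Derivation:
After op 1 paint(1,4,Y):
BBBBW
BBBBY
BBBBR
BBBBR
WWWWR
After op 2 fill(4,2,K) [4 cells changed]:
BBBBW
BBBBY
BBBBR
BBBBR
KKKKR
After op 3 paint(2,1,R):
BBBBW
BBBBY
BRBBR
BBBBR
KKKKR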